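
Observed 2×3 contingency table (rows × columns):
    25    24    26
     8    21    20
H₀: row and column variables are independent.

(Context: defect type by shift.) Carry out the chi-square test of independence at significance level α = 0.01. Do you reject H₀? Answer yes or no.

reject H₀: no

Row totals [75, 49], col totals [33, 45, 46], n=124
χ² = (25−19.96)²/19.96 + (24−27.22)²/27.22 + (26−27.82)²/27.82 + (8−13.04)²/13.04 + (21−17.78)²/17.78 + (20−18.18)²/18.18 = 4.4858
df = 2
p-value (upper-tail) = 0.10615
At α=0.01: p ≥ α → fail to reject H₀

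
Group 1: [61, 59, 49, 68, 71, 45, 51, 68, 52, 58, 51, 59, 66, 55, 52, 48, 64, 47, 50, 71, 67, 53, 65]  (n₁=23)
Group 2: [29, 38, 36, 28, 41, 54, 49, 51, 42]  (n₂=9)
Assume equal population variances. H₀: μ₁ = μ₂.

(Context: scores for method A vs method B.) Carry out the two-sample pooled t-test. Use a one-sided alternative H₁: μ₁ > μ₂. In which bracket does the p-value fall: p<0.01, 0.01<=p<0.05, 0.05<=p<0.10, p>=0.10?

x̄₁=57.826, s₁=8.305, n₁=23
x̄₂=40.889, s₂=9.226, n₂=9
s_p² = [22·8.305² + 8·9.226²]/30 = 73.2731
SE = √(s_p²·(1/23+1/9)) = 3.3656
t = (57.826−40.889)/3.3656 = 5.0324
df = 30
p-value (one-sided, H₁ greater) = 0.00001
→ bracket: p<0.01

p-value bracket: p<0.01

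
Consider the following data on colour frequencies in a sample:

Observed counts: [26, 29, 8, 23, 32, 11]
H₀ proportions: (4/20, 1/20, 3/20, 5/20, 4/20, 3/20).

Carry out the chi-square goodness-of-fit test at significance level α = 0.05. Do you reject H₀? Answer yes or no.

reject H₀: yes

n = 129; E_i = n·p_i = [25.80, 6.45, 19.35, 32.25, 25.80, 19.35]
χ² = (26−25.80)²/25.80 + (29−6.45)²/6.45 + (8−19.35)²/19.35 + (23−32.25)²/32.25 + (32−25.80)²/25.80 + (11−19.35)²/19.35 = 93.2429
df = 5
p-value (upper-tail) = 0.00000
At α=0.05: p < α → reject H₀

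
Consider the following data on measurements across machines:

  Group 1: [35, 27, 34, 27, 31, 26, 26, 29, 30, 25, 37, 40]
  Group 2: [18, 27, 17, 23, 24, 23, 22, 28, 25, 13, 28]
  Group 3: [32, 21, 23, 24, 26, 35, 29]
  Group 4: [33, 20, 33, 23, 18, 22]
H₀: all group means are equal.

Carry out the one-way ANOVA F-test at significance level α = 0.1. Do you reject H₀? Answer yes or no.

Group means [30.58, 22.55, 27.14, 24.83], grand mean 26.500
SSB = Σnᵢ(x̄ᵢ−x̄)² = 391.666; SSW = ΣΣ(x−x̄ᵢ)² = 863.334
MSB = 391.666/3 = 130.5552; MSW = 863.334/32 = 26.9792
F = MSB/MSW = 4.8391
df = (3, 32)
p-value (upper-tail) = 0.00689
At α=0.1: p < α → reject H₀

reject H₀: yes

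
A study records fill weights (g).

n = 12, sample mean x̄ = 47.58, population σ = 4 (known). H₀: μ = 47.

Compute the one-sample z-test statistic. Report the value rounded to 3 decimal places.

SE = σ/√n = 4/√12 = 1.1547
z = (x̄−μ₀)/SE = (47.58−47)/1.1547 = 0.5023

test statistic = 0.502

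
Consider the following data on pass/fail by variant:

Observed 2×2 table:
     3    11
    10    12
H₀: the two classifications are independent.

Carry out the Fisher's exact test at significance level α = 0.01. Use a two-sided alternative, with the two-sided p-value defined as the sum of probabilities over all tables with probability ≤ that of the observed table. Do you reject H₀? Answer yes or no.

Margins: r₁=14, r₂=22, c₁=13, c₂=23, n=36
p_obs = C(14,3)·C(22,10)/C(36,13); sum pmf over tables with pmf ≤ p_obs
p-value (two-sided) = 0.17504
At α=0.01: p ≥ α → fail to reject H₀

reject H₀: no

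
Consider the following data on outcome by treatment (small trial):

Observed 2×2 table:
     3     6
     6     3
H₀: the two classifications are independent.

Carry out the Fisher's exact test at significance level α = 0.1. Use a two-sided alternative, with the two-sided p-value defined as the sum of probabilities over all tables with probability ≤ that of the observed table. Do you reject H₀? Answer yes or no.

reject H₀: no

Margins: r₁=9, r₂=9, c₁=9, c₂=9, n=18
p_obs = C(9,3)·C(9,6)/C(18,9); sum pmf over tables with pmf ≤ p_obs
p-value (two-sided) = 0.34694
At α=0.1: p ≥ α → fail to reject H₀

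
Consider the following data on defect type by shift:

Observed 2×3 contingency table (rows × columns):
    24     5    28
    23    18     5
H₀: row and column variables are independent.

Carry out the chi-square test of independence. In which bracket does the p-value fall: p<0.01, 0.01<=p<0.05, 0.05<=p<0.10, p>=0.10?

Row totals [57, 46], col totals [47, 23, 33], n=103
χ² = (24−26.01)²/26.01 + (5−12.73)²/12.73 + (28−18.26)²/18.26 + (23−20.99)²/20.99 + (18−10.27)²/10.27 + (5−14.74)²/14.74 = 22.4811
df = 2
p-value (upper-tail) = 0.00001
→ bracket: p<0.01

p-value bracket: p<0.01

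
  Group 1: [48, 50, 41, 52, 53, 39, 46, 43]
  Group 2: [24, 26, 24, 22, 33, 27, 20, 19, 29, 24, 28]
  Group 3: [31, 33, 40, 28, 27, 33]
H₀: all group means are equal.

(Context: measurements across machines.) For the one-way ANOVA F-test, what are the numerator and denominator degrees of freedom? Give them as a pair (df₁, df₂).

k = 3 groups, N = 25 total
df = (k−1, N−k) = (3−1, 25−3) = (2, 22)

degrees of freedom = [2, 22]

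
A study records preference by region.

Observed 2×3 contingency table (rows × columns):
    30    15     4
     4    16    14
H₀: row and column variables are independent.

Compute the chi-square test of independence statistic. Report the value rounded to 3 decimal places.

Row totals [49, 34], col totals [34, 31, 18], n=83
χ² = (30−20.07)²/20.07 + (15−18.30)²/18.30 + (4−10.63)²/10.63 + (4−13.93)²/13.93 + (16−12.70)²/12.70 + (14−7.37)²/7.37 = 23.5278
df = 2

test statistic = 23.528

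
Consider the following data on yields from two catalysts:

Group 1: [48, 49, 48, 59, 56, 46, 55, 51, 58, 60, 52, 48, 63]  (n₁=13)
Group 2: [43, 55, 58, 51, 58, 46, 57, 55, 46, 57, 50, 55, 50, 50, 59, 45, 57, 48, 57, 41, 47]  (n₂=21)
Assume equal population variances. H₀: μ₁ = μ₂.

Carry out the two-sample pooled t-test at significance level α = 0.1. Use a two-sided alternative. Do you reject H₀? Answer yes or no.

reject H₀: no

x̄₁=53.308, s₁=5.528, n₁=13
x̄₂=51.667, s₂=5.580, n₂=21
s_p² = [12·5.528² + 20·5.580²]/32 = 30.9199
SE = √(s_p²·(1/13+1/21)) = 1.9624
t = (53.308−51.667)/1.9624 = 0.8363
df = 32
p-value (two-sided) = 0.40921
At α=0.1: p ≥ α → fail to reject H₀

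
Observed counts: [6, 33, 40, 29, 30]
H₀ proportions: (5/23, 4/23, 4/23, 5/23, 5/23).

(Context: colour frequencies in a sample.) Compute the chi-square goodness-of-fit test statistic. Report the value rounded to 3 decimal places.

test statistic = 33.275

n = 138; E_i = n·p_i = [30.00, 24.00, 24.00, 30.00, 30.00]
χ² = (6−30.00)²/30.00 + (33−24.00)²/24.00 + (40−24.00)²/24.00 + (29−30.00)²/30.00 + (30−30.00)²/30.00 = 33.2750
df = 4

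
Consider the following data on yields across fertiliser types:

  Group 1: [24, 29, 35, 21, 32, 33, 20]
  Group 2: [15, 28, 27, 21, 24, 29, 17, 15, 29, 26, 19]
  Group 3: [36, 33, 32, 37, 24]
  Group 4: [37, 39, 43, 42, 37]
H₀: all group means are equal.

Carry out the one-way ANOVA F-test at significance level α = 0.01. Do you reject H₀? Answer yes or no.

Group means [27.71, 22.73, 32.40, 39.60], grand mean 28.714
SSB = Σnᵢ(x̄ᵢ−x̄)² = 1061.704; SSW = ΣΣ(x−x̄ᵢ)² = 662.010
MSB = 1061.704/3 = 353.9013; MSW = 662.010/24 = 27.5838
F = MSB/MSW = 12.8301
df = (3, 24)
p-value (upper-tail) = 0.00003
At α=0.01: p < α → reject H₀

reject H₀: yes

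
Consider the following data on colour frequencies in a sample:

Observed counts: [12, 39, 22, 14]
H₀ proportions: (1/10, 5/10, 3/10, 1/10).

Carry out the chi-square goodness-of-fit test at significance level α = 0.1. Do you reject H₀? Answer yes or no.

reject H₀: no

n = 87; E_i = n·p_i = [8.70, 43.50, 26.10, 8.70]
χ² = (12−8.70)²/8.70 + (39−43.50)²/43.50 + (22−26.10)²/26.10 + (14−8.70)²/8.70 = 5.5900
df = 3
p-value (upper-tail) = 0.13335
At α=0.1: p ≥ α → fail to reject H₀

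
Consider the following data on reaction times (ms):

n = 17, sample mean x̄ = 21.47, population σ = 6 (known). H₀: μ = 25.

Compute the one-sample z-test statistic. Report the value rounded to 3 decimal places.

test statistic = -2.426

SE = σ/√n = 6/√17 = 1.4552
z = (x̄−μ₀)/SE = (21.47−25)/1.4552 = -2.4258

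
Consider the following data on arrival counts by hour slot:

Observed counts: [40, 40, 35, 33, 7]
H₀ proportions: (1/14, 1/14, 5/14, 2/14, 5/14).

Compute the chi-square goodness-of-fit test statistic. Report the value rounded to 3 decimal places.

test statistic = 206.227

n = 155; E_i = n·p_i = [11.07, 11.07, 55.36, 22.14, 55.36]
χ² = (40−11.07)²/11.07 + (40−11.07)²/11.07 + (35−55.36)²/55.36 + (33−22.14)²/22.14 + (7−55.36)²/55.36 = 206.2271
df = 4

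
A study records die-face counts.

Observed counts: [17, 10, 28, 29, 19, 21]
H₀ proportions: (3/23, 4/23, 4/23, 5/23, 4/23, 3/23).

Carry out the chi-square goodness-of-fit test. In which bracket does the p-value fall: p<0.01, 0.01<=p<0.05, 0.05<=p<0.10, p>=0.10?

n = 124; E_i = n·p_i = [16.17, 21.57, 21.57, 26.96, 21.57, 16.17]
χ² = (17−16.17)²/16.17 + (10−21.57)²/21.57 + (28−21.57)²/21.57 + (29−26.96)²/26.96 + (19−21.57)²/21.57 + (21−16.17)²/16.17 = 10.0647
df = 5
p-value (upper-tail) = 0.07342
→ bracket: 0.05<=p<0.10

p-value bracket: 0.05<=p<0.10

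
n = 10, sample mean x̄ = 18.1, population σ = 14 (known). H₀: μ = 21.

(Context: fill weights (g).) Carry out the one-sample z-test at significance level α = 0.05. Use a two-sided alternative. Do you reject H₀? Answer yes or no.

SE = σ/√n = 14/√10 = 4.4272
z = (x̄−μ₀)/SE = (18.1−21)/4.4272 = -0.6550
p-value (two-sided) = 0.51244
At α=0.05: p ≥ α → fail to reject H₀

reject H₀: no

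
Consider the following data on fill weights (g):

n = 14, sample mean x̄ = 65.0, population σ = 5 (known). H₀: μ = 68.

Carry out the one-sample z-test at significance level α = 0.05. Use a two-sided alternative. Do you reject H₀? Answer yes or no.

reject H₀: yes

SE = σ/√n = 5/√14 = 1.3363
z = (x̄−μ₀)/SE = (65.0−68)/1.3363 = -2.2450
p-value (two-sided) = 0.02477
At α=0.05: p < α → reject H₀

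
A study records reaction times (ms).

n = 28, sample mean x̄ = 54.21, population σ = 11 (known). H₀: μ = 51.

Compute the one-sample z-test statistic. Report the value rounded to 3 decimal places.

SE = σ/√n = 11/√28 = 2.0788
z = (x̄−μ₀)/SE = (54.21−51)/2.0788 = 1.5442

test statistic = 1.544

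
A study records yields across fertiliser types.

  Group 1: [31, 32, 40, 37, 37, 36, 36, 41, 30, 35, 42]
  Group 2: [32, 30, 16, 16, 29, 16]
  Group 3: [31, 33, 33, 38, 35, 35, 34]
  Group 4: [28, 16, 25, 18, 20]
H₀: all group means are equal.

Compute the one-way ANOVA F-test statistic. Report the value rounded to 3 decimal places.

test statistic = 16.355

Group means [36.09, 23.17, 34.14, 21.40], grand mean 30.414
SSB = Σnᵢ(x̄ᵢ−x̄)² = 1173.235; SSW = ΣΣ(x−x̄ᵢ)² = 597.800
MSB = 1173.235/3 = 391.0783; MSW = 597.800/25 = 23.9120
F = MSB/MSW = 16.3549
df = (3, 25)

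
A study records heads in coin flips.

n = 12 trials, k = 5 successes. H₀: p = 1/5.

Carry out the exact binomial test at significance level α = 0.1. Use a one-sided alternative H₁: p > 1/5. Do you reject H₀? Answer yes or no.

Exact binomial: n=12, k=5, p₀=1/5=0.2000
P(X≥5) from Σ C(n,i)·p₀^i·(1−p₀)^(n−i)
p-value (one-sided, H₁ greater) = 0.07256
At α=0.1: p < α → reject H₀

reject H₀: yes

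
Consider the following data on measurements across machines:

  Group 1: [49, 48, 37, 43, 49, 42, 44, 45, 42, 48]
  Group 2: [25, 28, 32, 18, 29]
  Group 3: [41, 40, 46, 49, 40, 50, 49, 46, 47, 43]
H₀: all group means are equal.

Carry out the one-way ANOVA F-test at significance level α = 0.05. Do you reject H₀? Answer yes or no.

Group means [44.70, 26.40, 45.10], grand mean 41.200
SSB = Σnᵢ(x̄ᵢ−x̄)² = 1369.800; SSW = ΣΣ(x−x̄ᵢ)² = 382.200
MSB = 1369.800/2 = 684.9000; MSW = 382.200/22 = 17.3727
F = MSB/MSW = 39.4239
df = (2, 22)
p-value (upper-tail) = 0.00000
At α=0.05: p < α → reject H₀

reject H₀: yes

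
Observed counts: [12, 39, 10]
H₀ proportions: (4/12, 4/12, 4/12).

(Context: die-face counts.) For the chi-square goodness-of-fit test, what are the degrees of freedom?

df = k − 1 = 3 − 1 = 2

degrees of freedom = 2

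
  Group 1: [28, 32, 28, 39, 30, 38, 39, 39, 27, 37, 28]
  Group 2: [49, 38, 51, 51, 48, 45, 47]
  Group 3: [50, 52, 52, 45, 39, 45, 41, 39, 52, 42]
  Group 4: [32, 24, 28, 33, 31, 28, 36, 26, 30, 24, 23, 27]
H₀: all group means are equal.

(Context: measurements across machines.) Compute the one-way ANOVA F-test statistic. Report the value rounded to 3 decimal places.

test statistic = 35.738

Group means [33.18, 47.00, 45.70, 28.50], grand mean 37.325
SSB = Σnᵢ(x̄ᵢ−x̄)² = 2480.039; SSW = ΣΣ(x−x̄ᵢ)² = 832.736
MSB = 2480.039/3 = 826.6795; MSW = 832.736/36 = 23.1316
F = MSB/MSW = 35.7382
df = (3, 36)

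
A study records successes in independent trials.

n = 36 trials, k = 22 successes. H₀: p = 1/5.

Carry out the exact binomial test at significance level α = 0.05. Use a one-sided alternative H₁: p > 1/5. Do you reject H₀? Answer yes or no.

Exact binomial: n=36, k=22, p₀=1/5=0.2000
P(X≥22) from Σ C(n,i)·p₀^i·(1−p₀)^(n−i)
p-value (one-sided, H₁ greater) = 0.00000
At α=0.05: p < α → reject H₀

reject H₀: yes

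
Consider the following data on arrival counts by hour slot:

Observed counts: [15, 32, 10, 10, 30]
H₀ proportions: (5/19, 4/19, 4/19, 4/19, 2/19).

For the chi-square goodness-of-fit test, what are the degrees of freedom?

degrees of freedom = 4

df = k − 1 = 5 − 1 = 4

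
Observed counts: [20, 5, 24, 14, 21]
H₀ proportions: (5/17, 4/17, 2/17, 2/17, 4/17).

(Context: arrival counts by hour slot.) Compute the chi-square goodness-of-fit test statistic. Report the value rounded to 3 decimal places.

n = 84; E_i = n·p_i = [24.71, 19.76, 9.88, 9.88, 19.76]
χ² = (20−24.71)²/24.71 + (5−19.76)²/19.76 + (24−9.88)²/9.88 + (14−9.88)²/9.88 + (21−19.76)²/19.76 = 33.8869
df = 4

test statistic = 33.887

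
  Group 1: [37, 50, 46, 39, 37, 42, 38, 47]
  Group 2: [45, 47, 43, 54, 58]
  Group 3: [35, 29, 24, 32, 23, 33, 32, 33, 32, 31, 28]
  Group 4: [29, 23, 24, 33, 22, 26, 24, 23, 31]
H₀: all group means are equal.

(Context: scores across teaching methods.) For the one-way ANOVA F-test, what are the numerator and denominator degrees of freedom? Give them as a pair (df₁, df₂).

k = 4 groups, N = 33 total
df = (k−1, N−k) = (4−1, 33−4) = (3, 29)

degrees of freedom = [3, 29]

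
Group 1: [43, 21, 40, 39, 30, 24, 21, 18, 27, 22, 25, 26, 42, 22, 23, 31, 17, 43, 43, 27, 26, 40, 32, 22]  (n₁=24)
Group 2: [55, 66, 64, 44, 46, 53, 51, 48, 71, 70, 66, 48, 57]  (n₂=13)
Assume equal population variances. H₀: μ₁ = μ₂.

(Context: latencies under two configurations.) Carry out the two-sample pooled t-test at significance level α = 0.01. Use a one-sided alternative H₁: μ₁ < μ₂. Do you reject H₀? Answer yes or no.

reject H₀: yes

x̄₁=29.333, s₁=8.731, n₁=24
x̄₂=56.846, s₂=9.503, n₂=13
s_p² = [23·8.731² + 12·9.503²]/35 = 81.0579
SE = √(s_p²·(1/24+1/13)) = 3.1004
t = (29.333−56.846)/3.1004 = -8.8739
df = 35
p-value (one-sided, H₁ less) = 0.00000
At α=0.01: p < α → reject H₀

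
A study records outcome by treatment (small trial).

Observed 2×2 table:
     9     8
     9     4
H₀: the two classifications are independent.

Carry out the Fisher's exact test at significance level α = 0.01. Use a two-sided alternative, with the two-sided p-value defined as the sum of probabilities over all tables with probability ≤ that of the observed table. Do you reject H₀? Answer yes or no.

Margins: r₁=17, r₂=13, c₁=18, c₂=12, n=30
p_obs = C(17,9)·C(13,9)/C(30,18); sum pmf over tables with pmf ≤ p_obs
p-value (two-sided) = 0.46508
At α=0.01: p ≥ α → fail to reject H₀

reject H₀: no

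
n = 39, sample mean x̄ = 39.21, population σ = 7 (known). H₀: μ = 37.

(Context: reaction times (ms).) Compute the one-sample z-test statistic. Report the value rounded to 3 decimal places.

test statistic = 1.972

SE = σ/√n = 7/√39 = 1.1209
z = (x̄−μ₀)/SE = (39.21−37)/1.1209 = 1.9716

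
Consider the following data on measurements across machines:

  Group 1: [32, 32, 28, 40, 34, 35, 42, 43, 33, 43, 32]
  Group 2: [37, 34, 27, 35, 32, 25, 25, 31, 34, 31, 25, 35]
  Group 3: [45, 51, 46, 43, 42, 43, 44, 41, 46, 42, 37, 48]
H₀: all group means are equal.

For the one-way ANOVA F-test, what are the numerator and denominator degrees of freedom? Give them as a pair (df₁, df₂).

degrees of freedom = [2, 32]

k = 3 groups, N = 35 total
df = (k−1, N−k) = (3−1, 35−3) = (2, 32)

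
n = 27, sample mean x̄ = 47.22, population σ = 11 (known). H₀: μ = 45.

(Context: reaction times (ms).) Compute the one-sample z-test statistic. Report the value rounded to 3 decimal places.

SE = σ/√n = 11/√27 = 2.1170
z = (x̄−μ₀)/SE = (47.22−45)/2.1170 = 1.0487

test statistic = 1.049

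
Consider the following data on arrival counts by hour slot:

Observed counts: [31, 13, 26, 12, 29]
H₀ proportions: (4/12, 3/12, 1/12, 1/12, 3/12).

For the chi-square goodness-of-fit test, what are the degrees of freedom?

df = k − 1 = 5 − 1 = 4

degrees of freedom = 4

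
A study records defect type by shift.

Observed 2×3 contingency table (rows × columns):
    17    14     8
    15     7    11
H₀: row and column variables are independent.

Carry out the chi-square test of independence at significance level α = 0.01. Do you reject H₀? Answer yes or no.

reject H₀: no

Row totals [39, 33], col totals [32, 21, 19], n=72
χ² = (17−17.33)²/17.33 + (14−11.38)²/11.38 + (8−10.29)²/10.29 + (15−14.67)²/14.67 + (7−9.62)²/9.62 + (11−8.71)²/8.71 = 2.4490
df = 2
p-value (upper-tail) = 0.29390
At α=0.01: p ≥ α → fail to reject H₀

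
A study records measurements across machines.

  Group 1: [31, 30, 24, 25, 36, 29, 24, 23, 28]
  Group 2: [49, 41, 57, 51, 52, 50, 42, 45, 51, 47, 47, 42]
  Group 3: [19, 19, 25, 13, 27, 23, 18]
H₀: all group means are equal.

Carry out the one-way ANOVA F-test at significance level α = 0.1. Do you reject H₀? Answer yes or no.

Group means [27.78, 47.83, 20.57], grand mean 34.571
SSB = Σnᵢ(x̄ᵢ−x̄)² = 3897.921; SSW = ΣΣ(x−x̄ᵢ)² = 530.937
MSB = 3897.921/2 = 1948.9603; MSW = 530.937/25 = 21.2375
F = MSB/MSW = 91.7699
df = (2, 25)
p-value (upper-tail) = 0.00000
At α=0.1: p < α → reject H₀

reject H₀: yes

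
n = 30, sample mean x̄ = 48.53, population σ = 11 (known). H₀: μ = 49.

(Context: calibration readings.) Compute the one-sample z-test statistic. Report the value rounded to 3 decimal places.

SE = σ/√n = 11/√30 = 2.0083
z = (x̄−μ₀)/SE = (48.53−49)/2.0083 = -0.2340

test statistic = -0.234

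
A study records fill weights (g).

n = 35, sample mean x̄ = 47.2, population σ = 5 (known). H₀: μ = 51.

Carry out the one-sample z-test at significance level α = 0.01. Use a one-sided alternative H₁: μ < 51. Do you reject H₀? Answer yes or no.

SE = σ/√n = 5/√35 = 0.8452
z = (x̄−μ₀)/SE = (47.2−51)/0.8452 = -4.4962
p-value (one-sided, H₁ less) = 0.00000
At α=0.01: p < α → reject H₀

reject H₀: yes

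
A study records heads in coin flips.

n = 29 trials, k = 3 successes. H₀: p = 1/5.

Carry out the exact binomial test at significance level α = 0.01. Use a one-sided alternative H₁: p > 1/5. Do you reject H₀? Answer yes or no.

reject H₀: no

Exact binomial: n=29, k=3, p₀=1/5=0.2000
P(X≥3) from Σ C(n,i)·p₀^i·(1−p₀)^(n−i)
p-value (one-sided, H₁ greater) = 0.94797
At α=0.01: p ≥ α → fail to reject H₀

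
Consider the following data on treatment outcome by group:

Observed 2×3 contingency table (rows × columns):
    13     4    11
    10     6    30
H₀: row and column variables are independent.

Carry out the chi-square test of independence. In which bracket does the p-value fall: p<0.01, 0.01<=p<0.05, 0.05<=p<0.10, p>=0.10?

Row totals [28, 46], col totals [23, 10, 41], n=74
χ² = (13−8.70)²/8.70 + (4−3.78)²/3.78 + (11−15.51)²/15.51 + (10−14.30)²/14.30 + (6−6.22)²/6.22 + (30−25.49)²/25.49 = 5.5459
df = 2
p-value (upper-tail) = 0.06248
→ bracket: 0.05<=p<0.10

p-value bracket: 0.05<=p<0.10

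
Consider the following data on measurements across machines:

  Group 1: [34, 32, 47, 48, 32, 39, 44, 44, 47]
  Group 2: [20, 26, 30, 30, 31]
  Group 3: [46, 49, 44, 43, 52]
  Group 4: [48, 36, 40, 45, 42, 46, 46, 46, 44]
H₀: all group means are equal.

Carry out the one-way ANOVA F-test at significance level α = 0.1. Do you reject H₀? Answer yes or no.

Group means [40.78, 27.40, 46.80, 43.67], grand mean 40.393
SSB = Σnᵢ(x̄ᵢ−x̄)² = 1147.123; SSW = ΣΣ(x−x̄ᵢ)² = 603.556
MSB = 1147.123/3 = 382.3743; MSW = 603.556/24 = 25.1481
F = MSB/MSW = 15.2049
df = (3, 24)
p-value (upper-tail) = 0.00001
At α=0.1: p < α → reject H₀

reject H₀: yes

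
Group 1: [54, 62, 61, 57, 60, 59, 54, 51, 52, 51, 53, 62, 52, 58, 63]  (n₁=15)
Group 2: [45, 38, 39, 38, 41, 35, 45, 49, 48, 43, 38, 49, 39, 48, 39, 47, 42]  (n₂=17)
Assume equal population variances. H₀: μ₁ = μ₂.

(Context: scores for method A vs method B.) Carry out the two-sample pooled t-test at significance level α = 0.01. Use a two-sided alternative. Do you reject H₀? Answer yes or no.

x̄₁=56.600, s₁=4.388, n₁=15
x̄₂=42.529, s₂=4.571, n₂=17
s_p² = [14·4.388² + 16·4.571²]/30 = 20.1278
SE = √(s_p²·(1/15+1/17)) = 1.5893
t = (56.600−42.529)/1.5893 = 8.8534
df = 30
p-value (two-sided) = 0.00000
At α=0.01: p < α → reject H₀

reject H₀: yes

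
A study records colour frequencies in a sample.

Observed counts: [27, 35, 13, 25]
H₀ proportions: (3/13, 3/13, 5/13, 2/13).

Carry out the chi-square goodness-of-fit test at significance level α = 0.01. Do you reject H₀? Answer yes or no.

reject H₀: yes

n = 100; E_i = n·p_i = [23.08, 23.08, 38.46, 15.38]
χ² = (27−23.08)²/23.08 + (35−23.08)²/23.08 + (13−38.46)²/38.46 + (25−15.38)²/15.38 = 29.6923
df = 3
p-value (upper-tail) = 0.00000
At α=0.01: p < α → reject H₀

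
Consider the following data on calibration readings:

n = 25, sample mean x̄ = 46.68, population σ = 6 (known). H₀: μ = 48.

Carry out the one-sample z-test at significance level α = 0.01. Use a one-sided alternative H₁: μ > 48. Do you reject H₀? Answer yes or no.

SE = σ/√n = 6/√25 = 1.2000
z = (x̄−μ₀)/SE = (46.68−48)/1.2000 = -1.1000
p-value (one-sided, H₁ greater) = 0.86433
At α=0.01: p ≥ α → fail to reject H₀

reject H₀: no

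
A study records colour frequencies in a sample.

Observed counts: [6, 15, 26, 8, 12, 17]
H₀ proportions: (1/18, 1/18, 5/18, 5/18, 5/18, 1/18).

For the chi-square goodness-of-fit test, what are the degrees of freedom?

df = k − 1 = 6 − 1 = 5

degrees of freedom = 5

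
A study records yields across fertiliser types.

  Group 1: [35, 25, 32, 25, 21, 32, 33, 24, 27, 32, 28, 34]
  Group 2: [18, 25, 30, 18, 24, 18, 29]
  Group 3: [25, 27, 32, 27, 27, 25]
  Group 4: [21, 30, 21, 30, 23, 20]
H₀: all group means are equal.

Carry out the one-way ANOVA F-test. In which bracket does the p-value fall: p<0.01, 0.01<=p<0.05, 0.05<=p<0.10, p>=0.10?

p-value bracket: 0.01<=p<0.05

Group means [29.00, 23.14, 27.17, 24.17], grand mean 26.387
SSB = Σnᵢ(x̄ᵢ−x̄)² = 188.831; SSW = ΣΣ(x−x̄ᵢ)² = 534.524
MSB = 188.831/3 = 62.9437; MSW = 534.524/27 = 19.7972
F = MSB/MSW = 3.1794
df = (3, 27)
p-value (upper-tail) = 0.03996
→ bracket: 0.01<=p<0.05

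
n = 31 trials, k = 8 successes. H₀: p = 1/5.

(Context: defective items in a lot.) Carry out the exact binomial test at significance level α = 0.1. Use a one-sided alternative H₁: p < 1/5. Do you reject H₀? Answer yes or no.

Exact binomial: n=31, k=8, p₀=1/5=0.2000
P(X≤8) from Σ C(n,i)·p₀^i·(1−p₀)^(n−i)
p-value (one-sided, H₁ less) = 0.84924
At α=0.1: p ≥ α → fail to reject H₀

reject H₀: no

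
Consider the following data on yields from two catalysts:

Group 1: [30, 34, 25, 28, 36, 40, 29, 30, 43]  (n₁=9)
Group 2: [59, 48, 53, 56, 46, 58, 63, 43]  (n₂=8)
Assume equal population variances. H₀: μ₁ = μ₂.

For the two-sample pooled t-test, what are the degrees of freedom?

degrees of freedom = 15

df = n₁ + n₂ − 2 = 9 + 8 − 2 = 15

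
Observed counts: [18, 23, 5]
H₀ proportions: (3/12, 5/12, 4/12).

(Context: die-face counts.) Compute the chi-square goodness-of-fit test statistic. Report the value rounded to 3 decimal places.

n = 46; E_i = n·p_i = [11.50, 19.17, 15.33]
χ² = (18−11.50)²/11.50 + (23−19.17)²/19.17 + (5−15.33)²/15.33 = 11.4043
df = 2

test statistic = 11.404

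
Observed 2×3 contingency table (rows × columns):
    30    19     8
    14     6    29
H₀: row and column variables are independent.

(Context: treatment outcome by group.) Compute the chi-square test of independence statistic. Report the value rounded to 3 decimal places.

test statistic = 24.030

Row totals [57, 49], col totals [44, 25, 37], n=106
χ² = (30−23.66)²/23.66 + (19−13.44)²/13.44 + (8−19.90)²/19.90 + (14−20.34)²/20.34 + (6−11.56)²/11.56 + (29−17.10)²/17.10 = 24.0302
df = 2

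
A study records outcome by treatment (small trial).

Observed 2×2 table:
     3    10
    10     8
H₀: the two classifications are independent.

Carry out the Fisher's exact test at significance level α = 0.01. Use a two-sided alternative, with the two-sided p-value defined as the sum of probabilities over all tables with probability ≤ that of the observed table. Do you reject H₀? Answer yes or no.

Margins: r₁=13, r₂=18, c₁=13, c₂=18, n=31
p_obs = C(13,3)·C(18,10)/C(31,13); sum pmf over tables with pmf ≤ p_obs
p-value (two-sided) = 0.13919
At α=0.01: p ≥ α → fail to reject H₀

reject H₀: no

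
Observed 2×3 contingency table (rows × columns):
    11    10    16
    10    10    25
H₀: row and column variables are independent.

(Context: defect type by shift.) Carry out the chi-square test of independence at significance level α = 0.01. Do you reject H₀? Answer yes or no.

Row totals [37, 45], col totals [21, 20, 41], n=82
χ² = (11−9.48)²/9.48 + (10−9.02)²/9.02 + (16−18.50)²/18.50 + (10−11.52)²/11.52 + (10−10.98)²/10.98 + (25−22.50)²/22.50 = 1.2547
df = 2
p-value (upper-tail) = 0.53401
At α=0.01: p ≥ α → fail to reject H₀

reject H₀: no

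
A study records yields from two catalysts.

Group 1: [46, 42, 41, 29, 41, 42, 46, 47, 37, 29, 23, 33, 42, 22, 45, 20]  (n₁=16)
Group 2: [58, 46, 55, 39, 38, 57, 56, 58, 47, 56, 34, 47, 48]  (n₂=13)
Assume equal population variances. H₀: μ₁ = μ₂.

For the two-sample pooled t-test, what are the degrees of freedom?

degrees of freedom = 27

df = n₁ + n₂ − 2 = 16 + 13 − 2 = 27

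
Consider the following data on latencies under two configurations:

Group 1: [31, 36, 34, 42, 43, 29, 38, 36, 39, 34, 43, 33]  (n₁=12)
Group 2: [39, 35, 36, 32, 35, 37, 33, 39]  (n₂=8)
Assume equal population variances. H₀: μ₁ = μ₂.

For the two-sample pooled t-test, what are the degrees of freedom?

df = n₁ + n₂ − 2 = 12 + 8 − 2 = 18

degrees of freedom = 18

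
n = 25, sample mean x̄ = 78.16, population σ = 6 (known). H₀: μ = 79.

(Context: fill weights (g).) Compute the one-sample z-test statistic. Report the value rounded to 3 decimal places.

SE = σ/√n = 6/√25 = 1.2000
z = (x̄−μ₀)/SE = (78.16−79)/1.2000 = -0.7000

test statistic = -0.700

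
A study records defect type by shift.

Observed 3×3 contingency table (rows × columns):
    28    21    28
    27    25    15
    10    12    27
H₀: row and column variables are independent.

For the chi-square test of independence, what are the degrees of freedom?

df = (r−1)(c−1) = (3−1)·(3−1) = 4

degrees of freedom = 4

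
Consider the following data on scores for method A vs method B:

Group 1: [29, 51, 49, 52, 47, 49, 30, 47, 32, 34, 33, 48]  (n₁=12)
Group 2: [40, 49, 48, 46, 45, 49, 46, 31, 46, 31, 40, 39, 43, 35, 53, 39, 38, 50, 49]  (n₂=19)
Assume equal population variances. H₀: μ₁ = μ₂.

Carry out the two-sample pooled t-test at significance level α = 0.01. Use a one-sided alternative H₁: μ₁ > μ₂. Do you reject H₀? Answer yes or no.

x̄₁=41.750, s₁=9.156, n₁=12
x̄₂=43.000, s₂=6.412, n₂=19
s_p² = [11·9.156² + 18·6.412²]/29 = 57.3190
SE = √(s_p²·(1/12+1/19)) = 2.7917
t = (41.750−43.000)/2.7917 = -0.4478
df = 29
p-value (one-sided, H₁ greater) = 0.67117
At α=0.01: p ≥ α → fail to reject H₀

reject H₀: no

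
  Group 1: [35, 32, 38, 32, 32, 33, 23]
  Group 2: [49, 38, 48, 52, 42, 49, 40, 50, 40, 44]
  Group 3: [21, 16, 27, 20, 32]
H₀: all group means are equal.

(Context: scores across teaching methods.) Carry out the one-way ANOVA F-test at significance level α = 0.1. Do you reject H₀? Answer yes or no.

Group means [32.14, 45.20, 23.20], grand mean 36.045
SSB = Σnᵢ(x̄ᵢ−x̄)² = 1769.697; SSW = ΣΣ(x−x̄ᵢ)² = 509.257
MSB = 1769.697/2 = 884.8487; MSW = 509.257/19 = 26.8030
F = MSB/MSW = 33.0130
df = (2, 19)
p-value (upper-tail) = 0.00000
At α=0.1: p < α → reject H₀

reject H₀: yes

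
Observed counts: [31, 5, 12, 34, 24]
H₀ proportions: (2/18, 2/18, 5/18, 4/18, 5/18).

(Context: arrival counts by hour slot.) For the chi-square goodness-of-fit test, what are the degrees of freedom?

degrees of freedom = 4

df = k − 1 = 5 − 1 = 4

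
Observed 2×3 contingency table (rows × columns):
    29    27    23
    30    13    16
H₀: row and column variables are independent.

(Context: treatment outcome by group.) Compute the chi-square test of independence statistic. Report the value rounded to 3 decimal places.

test statistic = 3.345

Row totals [79, 59], col totals [59, 40, 39], n=138
χ² = (29−33.78)²/33.78 + (27−22.90)²/22.90 + (23−22.33)²/22.33 + (30−25.22)²/25.22 + (13−17.10)²/17.10 + (16−16.67)²/16.67 = 3.3451
df = 2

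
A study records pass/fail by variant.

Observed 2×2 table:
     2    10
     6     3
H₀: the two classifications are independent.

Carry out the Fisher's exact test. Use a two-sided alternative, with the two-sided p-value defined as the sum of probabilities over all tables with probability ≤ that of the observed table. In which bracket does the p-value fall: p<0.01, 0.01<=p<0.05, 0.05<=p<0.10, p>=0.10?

p-value bracket: 0.01<=p<0.05

Margins: r₁=12, r₂=9, c₁=8, c₂=13, n=21
p_obs = C(12,2)·C(9,6)/C(21,8); sum pmf over tables with pmf ≤ p_obs
p-value (two-sided) = 0.03184
→ bracket: 0.01<=p<0.05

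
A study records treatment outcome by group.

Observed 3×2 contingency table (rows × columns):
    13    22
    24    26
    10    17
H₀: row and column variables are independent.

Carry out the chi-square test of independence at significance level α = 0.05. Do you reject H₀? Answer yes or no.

Row totals [35, 50, 27], col totals [47, 65], n=112
χ² = (13−14.69)²/14.69 + (22−20.31)²/20.31 + (24−20.98)²/20.98 + (26−29.02)²/29.02 + (10−11.33)²/11.33 + (17−15.67)²/15.67 = 1.3511
df = 2
p-value (upper-tail) = 0.50887
At α=0.05: p ≥ α → fail to reject H₀

reject H₀: no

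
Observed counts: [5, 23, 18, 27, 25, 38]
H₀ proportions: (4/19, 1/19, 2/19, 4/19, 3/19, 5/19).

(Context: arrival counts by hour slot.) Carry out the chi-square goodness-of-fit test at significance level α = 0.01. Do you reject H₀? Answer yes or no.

reject H₀: yes

n = 136; E_i = n·p_i = [28.63, 7.16, 14.32, 28.63, 21.47, 35.79]
χ² = (5−28.63)²/28.63 + (23−7.16)²/7.16 + (18−14.32)²/14.32 + (27−28.63)²/28.63 + (25−21.47)²/21.47 + (38−35.79)²/35.79 = 56.3238
df = 5
p-value (upper-tail) = 0.00000
At α=0.01: p < α → reject H₀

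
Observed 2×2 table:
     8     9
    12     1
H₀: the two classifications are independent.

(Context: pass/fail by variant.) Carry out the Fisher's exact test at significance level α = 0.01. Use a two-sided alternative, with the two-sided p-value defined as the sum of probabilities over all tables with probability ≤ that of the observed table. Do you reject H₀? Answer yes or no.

reject H₀: no

Margins: r₁=17, r₂=13, c₁=20, c₂=10, n=30
p_obs = C(17,8)·C(13,12)/C(30,20); sum pmf over tables with pmf ≤ p_obs
p-value (two-sided) = 0.01741
At α=0.01: p ≥ α → fail to reject H₀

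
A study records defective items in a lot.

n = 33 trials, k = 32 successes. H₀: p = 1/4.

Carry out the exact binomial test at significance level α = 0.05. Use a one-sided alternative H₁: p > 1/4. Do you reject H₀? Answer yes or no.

Exact binomial: n=33, k=32, p₀=1/4=0.2500
P(X≥32) from Σ C(n,i)·p₀^i·(1−p₀)^(n−i)
p-value (one-sided, H₁ greater) = 0.00000
At α=0.05: p < α → reject H₀

reject H₀: yes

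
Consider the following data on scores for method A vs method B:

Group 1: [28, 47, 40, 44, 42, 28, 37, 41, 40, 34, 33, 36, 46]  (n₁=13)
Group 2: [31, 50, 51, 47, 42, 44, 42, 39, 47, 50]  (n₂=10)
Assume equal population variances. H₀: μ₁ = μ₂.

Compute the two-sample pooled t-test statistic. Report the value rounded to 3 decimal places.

x̄₁=38.154, s₁=6.189, n₁=13
x̄₂=44.300, s₂=6.147, n₂=10
s_p² = [12·6.189² + 9·6.147²]/21 = 38.0853
SE = √(s_p²·(1/13+1/10)) = 2.5958
t = (38.154−44.300)/2.5958 = -2.3677
df = 21

test statistic = -2.368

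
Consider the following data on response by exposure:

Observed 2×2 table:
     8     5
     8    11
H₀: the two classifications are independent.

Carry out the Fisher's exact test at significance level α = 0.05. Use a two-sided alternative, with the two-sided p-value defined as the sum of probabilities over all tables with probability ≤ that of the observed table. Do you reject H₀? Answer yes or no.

Margins: r₁=13, r₂=19, c₁=16, c₂=16, n=32
p_obs = C(13,8)·C(19,8)/C(32,16); sum pmf over tables with pmf ≤ p_obs
p-value (two-sided) = 0.47255
At α=0.05: p ≥ α → fail to reject H₀

reject H₀: no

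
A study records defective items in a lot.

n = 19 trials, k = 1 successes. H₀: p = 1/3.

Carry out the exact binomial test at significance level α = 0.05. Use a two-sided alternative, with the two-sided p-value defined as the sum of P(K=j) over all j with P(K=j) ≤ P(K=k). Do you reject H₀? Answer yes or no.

reject H₀: yes

Exact binomial: n=19, k=1, p₀=1/3=0.3333
P(X=j) = C(n,j)·p₀^j·(1−p₀)^(n−j); p = Σ P(X=j) over j with P(X=j) ≤ P(X=1)
p-value (two-sided) = 0.00661
At α=0.05: p < α → reject H₀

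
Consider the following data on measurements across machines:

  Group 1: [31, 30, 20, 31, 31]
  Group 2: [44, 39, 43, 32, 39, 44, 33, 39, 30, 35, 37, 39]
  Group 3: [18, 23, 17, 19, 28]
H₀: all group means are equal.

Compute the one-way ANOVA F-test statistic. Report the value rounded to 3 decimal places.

test statistic = 24.762

Group means [28.60, 37.83, 21.00], grand mean 31.909
SSB = Σnᵢ(x̄ᵢ−x̄)² = 1070.952; SSW = ΣΣ(x−x̄ᵢ)² = 410.867
MSB = 1070.952/2 = 535.4758; MSW = 410.867/19 = 21.6246
F = MSB/MSW = 24.7624
df = (2, 19)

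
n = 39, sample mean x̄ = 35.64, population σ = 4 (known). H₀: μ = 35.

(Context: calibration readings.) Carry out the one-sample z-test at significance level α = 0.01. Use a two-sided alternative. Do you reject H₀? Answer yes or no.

SE = σ/√n = 4/√39 = 0.6405
z = (x̄−μ₀)/SE = (35.64−35)/0.6405 = 0.9992
p-value (two-sided) = 0.31770
At α=0.01: p ≥ α → fail to reject H₀

reject H₀: no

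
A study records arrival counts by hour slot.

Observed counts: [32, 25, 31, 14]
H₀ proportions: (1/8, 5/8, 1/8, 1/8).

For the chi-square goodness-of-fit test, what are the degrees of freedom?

df = k − 1 = 4 − 1 = 3

degrees of freedom = 3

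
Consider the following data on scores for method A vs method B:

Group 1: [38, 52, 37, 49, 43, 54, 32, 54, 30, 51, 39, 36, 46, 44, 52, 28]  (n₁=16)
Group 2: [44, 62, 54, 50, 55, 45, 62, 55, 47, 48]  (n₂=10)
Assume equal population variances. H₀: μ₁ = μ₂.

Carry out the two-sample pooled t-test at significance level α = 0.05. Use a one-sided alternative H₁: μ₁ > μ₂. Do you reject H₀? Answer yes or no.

reject H₀: no

x̄₁=42.812, s₁=8.773, n₁=16
x̄₂=52.200, s₂=6.494, n₂=10
s_p² = [15·8.773² + 9·6.494²]/24 = 63.9182
SE = √(s_p²·(1/16+1/10)) = 3.2228
t = (42.812−52.200)/3.2228 = -2.9128
df = 24
p-value (one-sided, H₁ greater) = 0.99619
At α=0.05: p ≥ α → fail to reject H₀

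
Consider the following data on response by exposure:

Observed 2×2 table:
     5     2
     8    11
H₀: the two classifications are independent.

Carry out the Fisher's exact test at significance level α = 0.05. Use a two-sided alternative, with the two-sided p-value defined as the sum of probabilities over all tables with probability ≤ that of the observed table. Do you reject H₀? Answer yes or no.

Margins: r₁=7, r₂=19, c₁=13, c₂=13, n=26
p_obs = C(7,5)·C(19,8)/C(26,13); sum pmf over tables with pmf ≤ p_obs
p-value (two-sided) = 0.37826
At α=0.05: p ≥ α → fail to reject H₀

reject H₀: no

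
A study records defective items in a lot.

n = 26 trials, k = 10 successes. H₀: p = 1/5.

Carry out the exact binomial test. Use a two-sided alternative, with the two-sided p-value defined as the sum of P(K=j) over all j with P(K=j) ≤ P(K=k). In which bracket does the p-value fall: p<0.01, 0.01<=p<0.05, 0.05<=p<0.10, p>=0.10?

p-value bracket: 0.01<=p<0.05

Exact binomial: n=26, k=10, p₀=1/5=0.2000
P(X=j) = C(n,j)·p₀^j·(1−p₀)^(n−j); p = Σ P(X=j) over j with P(X=j) ≤ P(X=10)
p-value (two-sided) = 0.02624
→ bracket: 0.01<=p<0.05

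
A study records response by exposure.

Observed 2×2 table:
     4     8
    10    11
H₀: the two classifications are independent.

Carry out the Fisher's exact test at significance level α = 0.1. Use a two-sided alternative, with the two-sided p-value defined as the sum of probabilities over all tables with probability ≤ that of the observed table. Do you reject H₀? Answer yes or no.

reject H₀: no

Margins: r₁=12, r₂=21, c₁=14, c₂=19, n=33
p_obs = C(12,4)·C(21,10)/C(33,14); sum pmf over tables with pmf ≤ p_obs
p-value (two-sided) = 0.48606
At α=0.1: p ≥ α → fail to reject H₀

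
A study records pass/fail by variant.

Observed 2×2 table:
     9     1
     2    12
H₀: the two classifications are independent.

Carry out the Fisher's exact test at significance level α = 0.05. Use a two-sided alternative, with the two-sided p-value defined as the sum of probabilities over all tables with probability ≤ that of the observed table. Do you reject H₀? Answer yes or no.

Margins: r₁=10, r₂=14, c₁=11, c₂=13, n=24
p_obs = C(10,9)·C(14,2)/C(24,11); sum pmf over tables with pmf ≤ p_obs
p-value (two-sided) = 0.00052
At α=0.05: p < α → reject H₀

reject H₀: yes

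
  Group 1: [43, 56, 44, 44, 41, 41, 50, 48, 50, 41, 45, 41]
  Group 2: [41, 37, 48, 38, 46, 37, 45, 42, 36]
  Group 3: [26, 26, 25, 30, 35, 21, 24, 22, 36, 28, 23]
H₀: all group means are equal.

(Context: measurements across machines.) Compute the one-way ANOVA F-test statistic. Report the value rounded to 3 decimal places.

test statistic = 46.323

Group means [45.33, 41.11, 26.91], grand mean 37.812
SSB = Σnᵢ(x̄ᵢ−x̄)² = 2084.410; SSW = ΣΣ(x−x̄ᵢ)² = 652.465
MSB = 2084.410/2 = 1042.2052; MSW = 652.465/29 = 22.4988
F = MSB/MSW = 46.3227
df = (2, 29)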